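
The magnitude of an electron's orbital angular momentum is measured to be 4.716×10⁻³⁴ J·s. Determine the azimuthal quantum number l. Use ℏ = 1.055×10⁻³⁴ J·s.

l = 4

Dividing by ℏ: |L|/ℏ ≈ 4.470.
Set l(l+1) = 19.98; the integer solution is l = 4.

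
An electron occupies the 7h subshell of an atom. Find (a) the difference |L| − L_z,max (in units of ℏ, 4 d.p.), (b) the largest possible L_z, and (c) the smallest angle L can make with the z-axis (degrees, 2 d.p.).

The 7h subshell has l = 5.
|L| − L_z,max = (√30 − 5)ℏ ≈ 0.4772ℏ.
L_z,max = lℏ = 5ℏ.
cos θ_min = 5/√30, so θ_min ≈ 24.09°.

|L|−L_z,max ≈ 0.4772ℏ; L_z,max = 5ℏ; θ_min ≈ 24.09°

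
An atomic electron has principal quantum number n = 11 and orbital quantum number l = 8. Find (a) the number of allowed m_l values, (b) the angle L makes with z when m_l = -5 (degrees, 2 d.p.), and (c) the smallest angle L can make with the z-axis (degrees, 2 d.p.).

17 values; θ(m_l=-5) ≈ 126.10°; θ_min ≈ 19.47°

There are 2l+1 = 17 values of m_l.
For m_l = -5: cos θ = -5/√72, θ ≈ 126.10°.
cos θ_min = 8/√72, so θ_min ≈ 19.47°.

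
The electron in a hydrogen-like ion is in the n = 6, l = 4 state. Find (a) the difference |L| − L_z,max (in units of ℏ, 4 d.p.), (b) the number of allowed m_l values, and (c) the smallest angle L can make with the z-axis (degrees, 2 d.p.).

|L| − L_z,max = (2√5 − 4)ℏ ≈ 0.4721ℏ.
There are 2l+1 = 9 values of m_l.
cos θ_min = 4/√20, so θ_min ≈ 26.57°.

|L|−L_z,max ≈ 0.4721ℏ; 9 values; θ_min ≈ 26.57°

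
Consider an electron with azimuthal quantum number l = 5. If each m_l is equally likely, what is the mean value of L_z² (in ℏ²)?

m_l runs from −5 to 5, i.e. {-5, -4, -3, -2, -1, 0, 1, 2, 3, 4, 5}.
⟨L_z²⟩ = ℏ²·l(l+1)/3 = 10ℏ².

⟨L_z²⟩ = 10 ℏ²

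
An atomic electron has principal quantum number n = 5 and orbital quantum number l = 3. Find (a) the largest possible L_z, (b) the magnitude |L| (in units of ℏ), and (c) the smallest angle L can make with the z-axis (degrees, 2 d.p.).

L_z,max = 3ℏ; |L| = 2√3 ℏ ≈ 3.464ℏ; θ_min ≈ 30.00°

L_z,max = lℏ = 3ℏ.
|L| = ℏ√(3·4) = 2√3 ℏ ≈ 3.464ℏ.
cos θ_min = 3/√12, so θ_min ≈ 30.00°.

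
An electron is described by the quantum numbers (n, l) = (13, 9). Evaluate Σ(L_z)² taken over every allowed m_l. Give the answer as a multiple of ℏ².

Σ(L_z)² = 570 ℏ²

m_l runs from −9 to 9, i.e. {-9, -8, -7, -6, -5, -4, -3, -2, -1, 0, 1, 2, 3, 4, 5, 6, 7, 8, 9}.
Summing m² from −9 to 9: Σ m_l² = 570.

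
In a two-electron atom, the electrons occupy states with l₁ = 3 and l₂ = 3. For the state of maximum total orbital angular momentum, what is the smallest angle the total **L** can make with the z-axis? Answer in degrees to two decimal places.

θ_min ≈ 22.21°

L runs from |3 − 3| = 0 to 3 + 3 = 6.
So L can be 0, 1, 2, 3, 4, 5, 6.
The maximum is L = 6, with |L_tot| = ℏ√(6·7) = √42 ℏ.
The minimum angle with z is arccos(6/√42) ≈ 22.21°.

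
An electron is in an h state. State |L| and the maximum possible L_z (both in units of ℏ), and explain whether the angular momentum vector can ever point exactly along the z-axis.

For an h orbital, l = 5.
|L| = √30 ℏ ≈ 5.4772ℏ, while L_z,max = lℏ = 5ℏ.
Since |L| > L_z,max, the vector can never point exactly along z; the closest it comes is θ_min = arccos(5/√30) ≈ 24.1°.

No: L_z,max = 5ℏ < |L| = √30 ℏ ≈ 5.477ℏ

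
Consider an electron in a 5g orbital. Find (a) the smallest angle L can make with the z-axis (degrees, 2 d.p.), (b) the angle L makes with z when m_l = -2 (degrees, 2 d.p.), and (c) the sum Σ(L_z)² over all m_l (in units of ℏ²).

5g means n = 5, l = 4.
cos θ_min = 4/√20, so θ_min ≈ 26.57°.
For m_l = -2: cos θ = -2/√20, θ ≈ 116.57°.
Σ m_l² = 60, so Σ(L_z)² = 60 ℏ².

θ_min ≈ 26.57°; θ(m_l=-2) ≈ 116.57°; Σ(L_z)² = 60 ℏ²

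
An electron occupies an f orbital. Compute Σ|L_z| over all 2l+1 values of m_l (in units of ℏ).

Σ|L_z| = 12 ℏ

An f state has l = 3.
m_l runs from −3 to 3, i.e. {-3, -2, -1, 0, 1, 2, 3}.
Σ|m_l| = l(l+1) = 12.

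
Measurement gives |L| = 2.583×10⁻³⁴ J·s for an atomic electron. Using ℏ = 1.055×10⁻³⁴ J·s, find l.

In units of ℏ, |L| ≈ 2.448.
l(l+1) ≈ 2.448² ≈ 5.99, so l = 2.

l = 2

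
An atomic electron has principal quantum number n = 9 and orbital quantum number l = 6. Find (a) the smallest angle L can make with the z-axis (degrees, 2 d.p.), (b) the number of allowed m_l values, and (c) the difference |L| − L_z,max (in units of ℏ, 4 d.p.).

cos θ_min = 6/√42, so θ_min ≈ 22.21°.
There are 2l+1 = 13 values of m_l.
|L| − L_z,max = (√42 − 6)ℏ ≈ 0.4807ℏ.

θ_min ≈ 22.21°; 13 values; |L|−L_z,max ≈ 0.4807ℏ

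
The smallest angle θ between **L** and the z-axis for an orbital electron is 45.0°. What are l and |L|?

At minimum angle, m_l = l, so cos θ = l/√(l(l+1)); cos²θ = l/(l+1) = 0.5000.
Thus l = 0.5000/(1 − 0.5000) ≈ 1.
Then |L| = ℏ√(1·2) = √2 ℏ.

l = 1, |L| = √2 ℏ ≈ 1.414ℏ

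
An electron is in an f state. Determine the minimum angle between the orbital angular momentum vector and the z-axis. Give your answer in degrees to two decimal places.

θ_min ≈ 30.00°

For an f orbital, l = 3.
|L|² = l(l+1)ℏ² = 12ℏ², so |L| = 2√3 ℏ.
The smallest angle corresponds to the largest L_z, i.e. m_l = l = 3, giving L_z = 3ℏ.
cos θ_min = 3/√12, so θ_min ≈ 30.00°.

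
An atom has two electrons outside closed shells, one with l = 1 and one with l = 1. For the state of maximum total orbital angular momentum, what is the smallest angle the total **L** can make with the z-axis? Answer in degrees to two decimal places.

L runs from |1 − 1| = 0 to 1 + 1 = 2.
So L can be 0, 1, 2.
The maximum is L = 2, with |L_tot| = ℏ√(2·3) = √6 ℏ.
The minimum angle with z is arccos(2/√6) ≈ 35.26°.

θ_min ≈ 35.26°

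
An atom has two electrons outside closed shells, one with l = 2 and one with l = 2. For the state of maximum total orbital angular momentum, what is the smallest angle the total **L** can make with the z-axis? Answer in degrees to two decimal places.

By the triangle rule, |l₁ − l₂| ≤ L ≤ l₁ + l₂.
L ∈ {0, 1, 2, 3, 4}.
The maximum is L = 4, with |L_tot| = ℏ√(4·5) = 2√5 ℏ.
The minimum angle with z is arccos(4/√20) ≈ 26.57°.

θ_min ≈ 26.57°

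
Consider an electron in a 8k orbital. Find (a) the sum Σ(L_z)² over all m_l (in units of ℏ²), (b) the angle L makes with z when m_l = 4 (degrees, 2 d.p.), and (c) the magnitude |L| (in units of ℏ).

For 8k, l = 7.
Σ m_l² = 280, so Σ(L_z)² = 280 ℏ².
For m_l = 4: cos θ = 4/√56, θ ≈ 57.69°.
|L| = ℏ√(7·8) = 2√14 ℏ ≈ 7.483ℏ.

Σ(L_z)² = 280 ℏ²; θ(m_l=4) ≈ 57.69°; |L| = 2√14 ℏ ≈ 7.483ℏ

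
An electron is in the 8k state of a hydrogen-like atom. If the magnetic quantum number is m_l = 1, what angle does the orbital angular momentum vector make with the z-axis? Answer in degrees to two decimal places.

θ ≈ 82.32°

For 8k, l = 7.
|L| = √(l(l+1)) ℏ = 2√14 ℏ.
L_z = m_l ℏ = 1ℏ.
cos θ = L_z/|L| = 1/√56, so θ ≈ 82.32°.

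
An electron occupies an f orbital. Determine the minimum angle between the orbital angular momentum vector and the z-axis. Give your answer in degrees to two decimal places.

θ_min ≈ 30.00°

For an f orbital, l = 3.
|L| = ℏ√(l(l+1)) = 2√3 ℏ.
The smallest angle corresponds to the largest L_z, i.e. m_l = l = 3, giving L_z = 3ℏ.
cos θ_min = 3/√12, so θ_min ≈ 30.00°.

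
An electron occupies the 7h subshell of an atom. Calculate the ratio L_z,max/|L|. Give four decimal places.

L_z,max/|L| = 0.9129

The 7h subshell has l = 5.
|L| = √30 ℏ ≈ 5.4772ℏ, while L_z,max = lℏ = 5ℏ.
L_z,max/|L| = 5/√30 = 0.9129.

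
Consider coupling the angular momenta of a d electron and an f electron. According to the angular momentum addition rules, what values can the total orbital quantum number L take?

L = 1, 2, 3, 4, 5

By the triangle rule, |l₁ − l₂| ≤ L ≤ l₁ + l₂.
So L can be 1, 2, 3, 4, 5.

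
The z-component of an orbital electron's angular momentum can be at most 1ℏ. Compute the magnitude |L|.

L_z,max = lℏ, so l = 1.
|L| = √(l(l+1)) ℏ = √2 ℏ.

|L| = √2 ℏ ≈ 1.414ℏ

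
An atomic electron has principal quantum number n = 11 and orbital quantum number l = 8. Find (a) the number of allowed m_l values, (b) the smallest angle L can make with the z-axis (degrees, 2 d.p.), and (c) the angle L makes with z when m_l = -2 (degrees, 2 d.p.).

17 values; θ_min ≈ 19.47°; θ(m_l=-2) ≈ 103.63°

There are 2l+1 = 17 values of m_l.
cos θ_min = 8/√72, so θ_min ≈ 19.47°.
For m_l = -2: cos θ = -2/√72, θ ≈ 103.63°.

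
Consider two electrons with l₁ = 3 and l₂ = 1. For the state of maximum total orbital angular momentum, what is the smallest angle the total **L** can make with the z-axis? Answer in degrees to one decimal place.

By the triangle rule, |l₁ − l₂| ≤ L ≤ l₁ + l₂.
So L can be 2, 3, 4.
The maximum is L = 4, with |L_tot| = ℏ√(4·5) = 2√5 ℏ.
The minimum angle with z is arccos(4/√20) ≈ 26.6°.

θ_min ≈ 26.6°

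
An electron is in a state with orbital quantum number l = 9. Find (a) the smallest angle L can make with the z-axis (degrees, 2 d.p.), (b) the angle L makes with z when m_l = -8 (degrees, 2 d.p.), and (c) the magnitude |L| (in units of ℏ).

θ_min ≈ 18.43°; θ(m_l=-8) ≈ 147.49°; |L| = 3√10 ℏ ≈ 9.487ℏ

cos θ_min = 9/√90, so θ_min ≈ 18.43°.
For m_l = -8: cos θ = -8/√90, θ ≈ 147.49°.
|L| = ℏ√(9·10) = 3√10 ℏ ≈ 9.487ℏ.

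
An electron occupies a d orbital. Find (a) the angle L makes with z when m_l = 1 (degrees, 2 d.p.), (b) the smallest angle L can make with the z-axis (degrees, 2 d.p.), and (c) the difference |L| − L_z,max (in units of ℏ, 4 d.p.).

θ(m_l=1) ≈ 65.91°; θ_min ≈ 35.26°; |L|−L_z,max ≈ 0.4495ℏ

A d state has l = 2.
For m_l = 1: cos θ = 1/√6, θ ≈ 65.91°.
cos θ_min = 2/√6, so θ_min ≈ 35.26°.
|L| − L_z,max = (√6 − 2)ℏ ≈ 0.4495ℏ.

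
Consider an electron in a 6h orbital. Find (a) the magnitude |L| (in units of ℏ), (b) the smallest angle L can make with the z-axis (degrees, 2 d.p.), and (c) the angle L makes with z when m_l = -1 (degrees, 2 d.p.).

|L| = √30 ℏ ≈ 5.477ℏ; θ_min ≈ 24.09°; θ(m_l=-1) ≈ 100.52°

6h means n = 6, l = 5.
|L| = ℏ√(5·6) = √30 ℏ ≈ 5.477ℏ.
cos θ_min = 5/√30, so θ_min ≈ 24.09°.
For m_l = -1: cos θ = -1/√30, θ ≈ 100.52°.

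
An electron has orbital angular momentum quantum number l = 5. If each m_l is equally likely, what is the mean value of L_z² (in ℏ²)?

m_l runs from −5 to 5, i.e. {-5, -4, -3, -2, -1, 0, 1, 2, 3, 4, 5}.
⟨L_z²⟩ = ℏ²·(Σ m_l²)/(2l+1) = ℏ²·110/11 = 10ℏ².

⟨L_z²⟩ = 10 ℏ²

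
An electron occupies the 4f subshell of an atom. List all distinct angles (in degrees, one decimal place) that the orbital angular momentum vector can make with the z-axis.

θ ∈ {30.0°, 54.7°, 73.2°, 90.0°, 106.8°, 125.3°, 150.0°}

4f means n = 4, l = 3.
|L| = √(l(l+1)) ℏ = 2√3 ℏ.
cos θ = m_l/√12 for each m_l ∈ {-3, -2, -1, 0, 1, 2, 3}.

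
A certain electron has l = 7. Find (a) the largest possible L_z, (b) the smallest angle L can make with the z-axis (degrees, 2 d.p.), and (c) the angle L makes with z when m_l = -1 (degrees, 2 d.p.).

L_z,max = lℏ = 7ℏ.
cos θ_min = 7/√56, so θ_min ≈ 20.70°.
For m_l = -1: cos θ = -1/√56, θ ≈ 97.68°.

L_z,max = 7ℏ; θ_min ≈ 20.70°; θ(m_l=-1) ≈ 97.68°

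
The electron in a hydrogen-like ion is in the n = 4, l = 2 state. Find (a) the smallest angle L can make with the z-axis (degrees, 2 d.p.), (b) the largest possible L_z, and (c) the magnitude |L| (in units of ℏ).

θ_min ≈ 35.26°; L_z,max = 2ℏ; |L| = √6 ℏ ≈ 2.449ℏ

cos θ_min = 2/√6, so θ_min ≈ 35.26°.
L_z,max = lℏ = 2ℏ.
|L| = ℏ√(2·3) = √6 ℏ ≈ 2.449ℏ.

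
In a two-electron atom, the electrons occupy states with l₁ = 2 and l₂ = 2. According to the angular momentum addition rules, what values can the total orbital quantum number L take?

L = 0, 1, 2, 3, 4

By the triangle rule, |l₁ − l₂| ≤ L ≤ l₁ + l₂.
L ∈ {0, 1, 2, 3, 4}.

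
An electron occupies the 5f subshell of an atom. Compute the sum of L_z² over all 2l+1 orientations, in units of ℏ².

The 5f subshell has l = 3.
The allowed m_l values are -3, -2, -1, 0, 1, 2, 3.
Σ m_l² = 2·(1 + 4 + 9) = 28.

Σ(L_z)² = 28 ℏ²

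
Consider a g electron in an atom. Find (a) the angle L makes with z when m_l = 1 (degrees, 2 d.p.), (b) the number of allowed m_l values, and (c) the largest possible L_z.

The letter g corresponds to l = 4.
For m_l = 1: cos θ = 1/√20, θ ≈ 77.08°.
There are 2l+1 = 9 values of m_l.
L_z,max = lℏ = 4ℏ.

θ(m_l=1) ≈ 77.08°; 9 values; L_z,max = 4ℏ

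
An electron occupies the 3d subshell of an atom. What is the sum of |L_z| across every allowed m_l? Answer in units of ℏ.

The 3d subshell has l = 2.
The allowed m_l values are -2, -1, 0, 1, 2.
Σ|m_l| = l(l+1) = 6.

Σ|L_z| = 6 ℏ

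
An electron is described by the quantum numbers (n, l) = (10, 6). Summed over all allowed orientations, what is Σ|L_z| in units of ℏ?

Σ|L_z| = 42 ℏ

m_l runs from −6 to 6, i.e. {-6, -5, -4, -3, -2, -1, 0, 1, 2, 3, 4, 5, 6}.
Σ|m_l| = l(l+1) = 42.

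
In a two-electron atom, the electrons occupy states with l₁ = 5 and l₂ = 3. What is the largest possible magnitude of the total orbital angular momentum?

L runs from |5 − 3| = 2 to 5 + 3 = 8.
L ∈ {2, 3, 4, 5, 6, 7, 8}.
The largest magnitude corresponds to L = 8: |L_tot| = ℏ√(8·9) = 6√2 ℏ.

|L_tot|_max = 6√2 ℏ ≈ 8.485ℏ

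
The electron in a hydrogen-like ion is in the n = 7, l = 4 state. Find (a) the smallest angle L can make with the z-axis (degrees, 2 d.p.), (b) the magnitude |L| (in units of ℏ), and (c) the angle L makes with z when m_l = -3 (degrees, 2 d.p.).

cos θ_min = 4/√20, so θ_min ≈ 26.57°.
|L| = ℏ√(4·5) = 2√5 ℏ ≈ 4.472ℏ.
For m_l = -3: cos θ = -3/√20, θ ≈ 132.13°.

θ_min ≈ 26.57°; |L| = 2√5 ℏ ≈ 4.472ℏ; θ(m_l=-3) ≈ 132.13°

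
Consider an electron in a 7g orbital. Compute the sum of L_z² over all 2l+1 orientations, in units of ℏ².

Σ(L_z)² = 60 ℏ²

The 7g subshell has l = 4.
The allowed m_l values are -4, -3, -2, -1, 0, 1, 2, 3, 4.
Summing m² from −4 to 4: Σ m_l² = 60.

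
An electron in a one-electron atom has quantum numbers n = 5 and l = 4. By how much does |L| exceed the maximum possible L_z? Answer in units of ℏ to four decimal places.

|L| − L_z,max ≈ 0.4721ℏ

|L| = 2√5 ℏ ≈ 4.4721ℏ, while L_z,max = lℏ = 4ℏ.
The difference is (2√5 − 4)ℏ ≈ 0.4721ℏ.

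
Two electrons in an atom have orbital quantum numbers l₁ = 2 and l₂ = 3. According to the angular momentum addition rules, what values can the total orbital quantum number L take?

By the triangle rule, |l₁ − l₂| ≤ L ≤ l₁ + l₂.
Allowed values: L = 1, 2, 3, 4, 5.

L = 1, 2, 3, 4, 5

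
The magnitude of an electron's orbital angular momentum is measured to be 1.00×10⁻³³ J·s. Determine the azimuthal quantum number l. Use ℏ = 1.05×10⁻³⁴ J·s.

|L|/ℏ = (1.00×10⁻³³)/(1.05×10⁻³⁴) ≈ 9.524.
Set l(l+1) = 90.70; the integer solution is l = 9.

l = 9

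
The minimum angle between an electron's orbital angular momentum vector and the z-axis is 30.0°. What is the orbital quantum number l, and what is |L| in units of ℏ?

l = 3, |L| = 2√3 ℏ ≈ 3.464ℏ

cos θ_min = l/√(l(l+1)) = √(l/(l+1)), so l/(l+1) = cos²(30.0°) = 0.7500.
Thus l = 0.7500/(1 − 0.7500) ≈ 3.
Then |L| = ℏ√(3·4) = 2√3 ℏ.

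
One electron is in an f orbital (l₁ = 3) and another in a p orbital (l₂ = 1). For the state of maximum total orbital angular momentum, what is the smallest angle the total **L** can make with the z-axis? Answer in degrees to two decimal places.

θ_min ≈ 26.57°

By the triangle rule, |l₁ − l₂| ≤ L ≤ l₁ + l₂.
L ∈ {2, 3, 4}.
The maximum is L = 4, with |L_tot| = ℏ√(4·5) = 2√5 ℏ.
The minimum angle with z is arccos(4/√20) ≈ 26.57°.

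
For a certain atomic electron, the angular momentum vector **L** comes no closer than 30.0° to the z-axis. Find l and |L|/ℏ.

l = 3, |L| = 2√3 ℏ ≈ 3.464ℏ

cos θ_min = l/√(l(l+1)) = √(l/(l+1)), so l/(l+1) = cos²(30.0°) = 0.7500.
Thus l = 0.7500/(1 − 0.7500) ≈ 3.
Then |L| = ℏ√(3·4) = 2√3 ℏ.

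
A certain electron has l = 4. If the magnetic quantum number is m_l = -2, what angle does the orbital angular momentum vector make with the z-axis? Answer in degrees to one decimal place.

θ ≈ 116.6°

|L|² = l(l+1)ℏ² = 20ℏ², so |L| = 2√5 ℏ.
L_z = m_l ℏ = −2ℏ.
cos θ = L_z/|L| = -2/√20, so θ ≈ 116.6°.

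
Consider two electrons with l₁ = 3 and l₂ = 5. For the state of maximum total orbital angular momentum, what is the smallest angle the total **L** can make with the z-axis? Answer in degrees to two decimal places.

L runs from |3 − 5| = 2 to 3 + 5 = 8.
Allowed values: L = 2, 3, 4, 5, 6, 7, 8.
The maximum is L = 8, with |L_tot| = ℏ√(8·9) = 6√2 ℏ.
The minimum angle with z is arccos(8/√72) ≈ 19.47°.

θ_min ≈ 19.47°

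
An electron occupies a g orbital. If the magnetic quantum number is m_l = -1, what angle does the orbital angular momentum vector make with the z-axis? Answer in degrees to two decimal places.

A g state has l = 4.
|L| = ℏ√(l(l+1)) = 2√5 ℏ.
L_z = m_l ℏ = −1ℏ.
cos θ = L_z/|L| = -1/√20, so θ ≈ 102.92°.

θ ≈ 102.92°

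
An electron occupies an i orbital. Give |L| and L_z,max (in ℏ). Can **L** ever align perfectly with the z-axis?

No: L_z,max = 6ℏ < |L| = √42 ℏ ≈ 6.481ℏ

The letter i corresponds to l = 6.
|L| = √42 ℏ ≈ 6.4807ℏ, while L_z,max = lℏ = 6ℏ.
Since |L| > L_z,max, the vector can never point exactly along z; the closest it comes is θ_min = arccos(6/√42) ≈ 22.2°.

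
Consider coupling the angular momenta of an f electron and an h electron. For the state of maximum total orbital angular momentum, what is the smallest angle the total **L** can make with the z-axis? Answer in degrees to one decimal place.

θ_min ≈ 19.5°

By the triangle rule, |l₁ − l₂| ≤ L ≤ l₁ + l₂.
L ∈ {2, 3, 4, 5, 6, 7, 8}.
The maximum is L = 8, with |L_tot| = ℏ√(8·9) = 6√2 ℏ.
The minimum angle with z is arccos(8/√72) ≈ 19.5°.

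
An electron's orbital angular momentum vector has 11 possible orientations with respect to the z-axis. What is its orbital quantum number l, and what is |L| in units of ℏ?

2l + 1 = 11 ⇒ l = 5.
Then |L| = √(l(l+1)) ℏ = √30 ℏ.

l = 5, |L| = √30 ℏ ≈ 5.477ℏ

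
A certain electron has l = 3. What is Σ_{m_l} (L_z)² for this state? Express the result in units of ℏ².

The allowed m_l values are -3, -2, -1, 0, 1, 2, 3.
Summing m² from −3 to 3: Σ m_l² = 28.

Σ(L_z)² = 28 ℏ²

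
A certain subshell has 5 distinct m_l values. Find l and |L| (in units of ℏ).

l = 2, |L| = √6 ℏ ≈ 2.449ℏ

2l + 1 = 5 ⇒ l = 2.
|L| = ℏ√(l(l+1)) = ℏ√(2·3) = √6 ℏ.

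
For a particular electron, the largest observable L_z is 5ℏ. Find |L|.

|L| = √30 ℏ ≈ 5.477ℏ

Since max m_l = l, l = 5.
Then |L| = ℏ√(5·6) = √30 ℏ.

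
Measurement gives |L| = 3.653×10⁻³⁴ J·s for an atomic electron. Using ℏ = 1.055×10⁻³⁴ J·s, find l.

l = 3

In units of ℏ, |L| ≈ 3.463.
l(l+1) ≈ 3.463² ≈ 11.99, so l = 3.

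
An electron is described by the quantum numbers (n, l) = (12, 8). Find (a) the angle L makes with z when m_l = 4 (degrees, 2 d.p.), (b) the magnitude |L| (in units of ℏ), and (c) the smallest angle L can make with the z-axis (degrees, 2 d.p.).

θ(m_l=4) ≈ 61.87°; |L| = 6√2 ℏ ≈ 8.485ℏ; θ_min ≈ 19.47°

For m_l = 4: cos θ = 4/√72, θ ≈ 61.87°.
|L| = ℏ√(8·9) = 6√2 ℏ ≈ 8.485ℏ.
cos θ_min = 8/√72, so θ_min ≈ 19.47°.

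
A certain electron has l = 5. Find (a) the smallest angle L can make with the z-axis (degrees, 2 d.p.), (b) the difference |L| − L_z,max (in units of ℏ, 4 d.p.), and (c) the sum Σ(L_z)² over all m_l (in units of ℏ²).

cos θ_min = 5/√30, so θ_min ≈ 24.09°.
|L| − L_z,max = (√30 − 5)ℏ ≈ 0.4772ℏ.
Σ m_l² = 110, so Σ(L_z)² = 110 ℏ².

θ_min ≈ 24.09°; |L|−L_z,max ≈ 0.4772ℏ; Σ(L_z)² = 110 ℏ²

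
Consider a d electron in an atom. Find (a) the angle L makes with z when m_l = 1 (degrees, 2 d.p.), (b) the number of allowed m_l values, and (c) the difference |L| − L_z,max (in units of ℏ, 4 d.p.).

θ(m_l=1) ≈ 65.91°; 5 values; |L|−L_z,max ≈ 0.4495ℏ

For a d orbital, l = 2.
For m_l = 1: cos θ = 1/√6, θ ≈ 65.91°.
There are 2l+1 = 5 values of m_l.
|L| − L_z,max = (√6 − 2)ℏ ≈ 0.4495ℏ.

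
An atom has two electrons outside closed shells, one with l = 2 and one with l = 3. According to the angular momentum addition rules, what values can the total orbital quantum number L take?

L = 1, 2, 3, 4, 5

The total orbital quantum number L ranges from |l₁ − l₂| to l₁ + l₂ in integer steps.
Allowed values: L = 1, 2, 3, 4, 5.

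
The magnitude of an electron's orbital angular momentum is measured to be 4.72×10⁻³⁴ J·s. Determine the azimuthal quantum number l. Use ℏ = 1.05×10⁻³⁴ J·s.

l = 4

In units of ℏ, |L| ≈ 4.495.
(|L|/ℏ)² = l(l+1) ≈ 20.21 ⇒ l = 4.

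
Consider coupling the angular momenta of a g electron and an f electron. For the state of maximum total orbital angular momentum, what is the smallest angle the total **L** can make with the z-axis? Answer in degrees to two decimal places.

Angular momentum addition gives L = |l₁ − l₂|, …, l₁ + l₂.
L ∈ {1, 2, 3, 4, 5, 6, 7}.
The maximum is L = 7, with |L_tot| = ℏ√(7·8) = 2√14 ℏ.
The minimum angle with z is arccos(7/√56) ≈ 20.70°.

θ_min ≈ 20.70°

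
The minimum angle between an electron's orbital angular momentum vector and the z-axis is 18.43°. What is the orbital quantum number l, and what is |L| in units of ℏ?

l = 9, |L| = 3√10 ℏ ≈ 9.487ℏ

cos θ_min = l/√(l(l+1)) = √(l/(l+1)), so l/(l+1) = cos²(18.43°) = 0.9001.
l = cos²θ/sin²θ ≈ 9.
Then |L| = ℏ√(9·10) = 3√10 ℏ.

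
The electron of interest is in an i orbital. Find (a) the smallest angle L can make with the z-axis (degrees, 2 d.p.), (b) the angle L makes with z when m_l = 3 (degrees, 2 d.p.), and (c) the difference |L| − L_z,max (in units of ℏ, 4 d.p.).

θ_min ≈ 22.21°; θ(m_l=3) ≈ 62.42°; |L|−L_z,max ≈ 0.4807ℏ

For an i orbital, l = 6.
cos θ_min = 6/√42, so θ_min ≈ 22.21°.
For m_l = 3: cos θ = 3/√42, θ ≈ 62.42°.
|L| − L_z,max = (√42 − 6)ℏ ≈ 0.4807ℏ.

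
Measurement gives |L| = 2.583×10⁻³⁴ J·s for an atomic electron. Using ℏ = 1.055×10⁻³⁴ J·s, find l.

In units of ℏ, |L| ≈ 2.448.
l(l+1) ≈ 2.448² ≈ 5.99, so l = 2.

l = 2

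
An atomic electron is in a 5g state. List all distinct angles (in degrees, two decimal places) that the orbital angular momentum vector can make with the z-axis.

θ ∈ {26.57°, 47.87°, 63.43°, 77.08°, 90.00°, 102.92°, 116.57°, 132.13°, 153.43°}

5g means n = 5, l = 4.
|L| = √(l(l+1)) ℏ = 2√5 ℏ.
cos θ = m_l/√20 for each m_l ∈ {-4, -3, -2, -1, 0, 1, 2, 3, 4}.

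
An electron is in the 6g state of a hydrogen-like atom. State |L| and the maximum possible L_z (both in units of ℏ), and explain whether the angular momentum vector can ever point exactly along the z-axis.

No: L_z,max = 4ℏ < |L| = 2√5 ℏ ≈ 4.472ℏ

For 6g, l = 4.
|L| = 2√5 ℏ ≈ 4.4721ℏ, while L_z,max = lℏ = 4ℏ.
Since |L| > L_z,max, the vector can never point exactly along z; the closest it comes is θ_min = arccos(4/√20) ≈ 26.6°.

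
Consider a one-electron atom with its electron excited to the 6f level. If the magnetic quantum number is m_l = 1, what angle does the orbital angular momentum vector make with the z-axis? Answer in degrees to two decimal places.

The 6f level has l = 3.
|L| = √(l(l+1)) ℏ = 2√3 ℏ.
L_z = m_l ℏ = 1ℏ.
cos θ = L_z/|L| = 1/√12, so θ ≈ 73.22°.

θ ≈ 73.22°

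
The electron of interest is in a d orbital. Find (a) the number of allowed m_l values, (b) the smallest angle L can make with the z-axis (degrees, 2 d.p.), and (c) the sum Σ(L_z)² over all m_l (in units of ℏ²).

5 values; θ_min ≈ 35.26°; Σ(L_z)² = 10 ℏ²

D corresponds to l = 2.
There are 2l+1 = 5 values of m_l.
cos θ_min = 2/√6, so θ_min ≈ 35.26°.
Σ m_l² = 10, so Σ(L_z)² = 10 ℏ².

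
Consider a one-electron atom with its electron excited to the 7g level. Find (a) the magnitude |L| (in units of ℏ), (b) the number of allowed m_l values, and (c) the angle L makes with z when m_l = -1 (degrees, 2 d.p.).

|L| = 2√5 ℏ ≈ 4.472ℏ; 9 values; θ(m_l=-1) ≈ 102.92°

The 7g level has l = 4.
|L| = ℏ√(4·5) = 2√5 ℏ ≈ 4.472ℏ.
There are 2l+1 = 9 values of m_l.
For m_l = -1: cos θ = -1/√20, θ ≈ 102.92°.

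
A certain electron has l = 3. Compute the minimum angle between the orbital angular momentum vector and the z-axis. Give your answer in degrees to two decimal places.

|L|² = l(l+1)ℏ² = 12ℏ², so |L| = 2√3 ℏ.
The smallest angle corresponds to the largest L_z, i.e. m_l = l = 3, giving L_z = 3ℏ.
cos θ_min = 3/√12, so θ_min ≈ 30.00°.

θ_min ≈ 30.00°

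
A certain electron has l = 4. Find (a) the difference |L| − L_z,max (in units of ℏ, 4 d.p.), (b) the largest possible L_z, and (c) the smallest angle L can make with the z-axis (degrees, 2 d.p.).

|L| − L_z,max = (2√5 − 4)ℏ ≈ 0.4721ℏ.
L_z,max = lℏ = 4ℏ.
cos θ_min = 4/√20, so θ_min ≈ 26.57°.

|L|−L_z,max ≈ 0.4721ℏ; L_z,max = 4ℏ; θ_min ≈ 26.57°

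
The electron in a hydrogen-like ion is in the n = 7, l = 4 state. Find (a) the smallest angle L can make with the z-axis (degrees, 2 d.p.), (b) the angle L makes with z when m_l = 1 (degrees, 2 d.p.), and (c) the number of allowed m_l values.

θ_min ≈ 26.57°; θ(m_l=1) ≈ 77.08°; 9 values

cos θ_min = 4/√20, so θ_min ≈ 26.57°.
For m_l = 1: cos θ = 1/√20, θ ≈ 77.08°.
There are 2l+1 = 9 values of m_l.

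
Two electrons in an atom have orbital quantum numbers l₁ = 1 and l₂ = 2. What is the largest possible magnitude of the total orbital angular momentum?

By the triangle rule, |l₁ − l₂| ≤ L ≤ l₁ + l₂.
Allowed values: L = 1, 2, 3.
The largest magnitude corresponds to L = 3: |L_tot| = ℏ√(3·4) = 2√3 ℏ.

|L_tot|_max = 2√3 ℏ ≈ 3.464ℏ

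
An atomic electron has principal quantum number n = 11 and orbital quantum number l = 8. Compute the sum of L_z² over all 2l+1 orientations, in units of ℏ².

m_l ∈ {-8, -7, -6, -5, -4, -3, -2, -1, 0, 1, 2, 3, 4, 5, 6, 7, 8}.
Summing m² from −8 to 8: Σ m_l² = 408.

Σ(L_z)² = 408 ℏ²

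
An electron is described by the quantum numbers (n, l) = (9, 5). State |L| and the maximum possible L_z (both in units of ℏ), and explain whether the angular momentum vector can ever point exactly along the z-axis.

No: L_z,max = 5ℏ < |L| = √30 ℏ ≈ 5.477ℏ

|L| = √30 ℏ ≈ 5.4772ℏ, while L_z,max = lℏ = 5ℏ.
Since |L| > L_z,max, the vector can never point exactly along z; the closest it comes is θ_min = arccos(5/√30) ≈ 24.1°.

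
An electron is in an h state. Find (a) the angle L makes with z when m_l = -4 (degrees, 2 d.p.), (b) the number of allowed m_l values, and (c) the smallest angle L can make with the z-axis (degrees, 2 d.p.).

For an h orbital, l = 5.
For m_l = -4: cos θ = -4/√30, θ ≈ 136.91°.
There are 2l+1 = 11 values of m_l.
cos θ_min = 5/√30, so θ_min ≈ 24.09°.

θ(m_l=-4) ≈ 136.91°; 11 values; θ_min ≈ 24.09°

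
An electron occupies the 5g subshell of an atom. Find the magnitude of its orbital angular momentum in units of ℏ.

The 5g subshell has l = 4.
|L| = ℏ√(l(l+1)) = ℏ√(4·5) = 2√5 ℏ

|L| = 2√5 ℏ ≈ 4.472ℏ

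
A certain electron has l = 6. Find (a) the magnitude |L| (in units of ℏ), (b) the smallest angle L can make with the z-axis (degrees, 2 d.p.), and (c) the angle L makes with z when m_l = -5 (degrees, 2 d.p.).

|L| = √42 ℏ ≈ 6.481ℏ; θ_min ≈ 22.21°; θ(m_l=-5) ≈ 140.49°

|L| = ℏ√(6·7) = √42 ℏ ≈ 6.481ℏ.
cos θ_min = 6/√42, so θ_min ≈ 22.21°.
For m_l = -5: cos θ = -5/√42, θ ≈ 140.49°.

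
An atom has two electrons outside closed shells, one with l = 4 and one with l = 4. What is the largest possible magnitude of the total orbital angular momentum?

The total orbital quantum number L ranges from |l₁ − l₂| to l₁ + l₂ in integer steps.
So L can be 0, 1, 2, 3, 4, 5, 6, 7, 8.
The largest magnitude corresponds to L = 8: |L_tot| = ℏ√(8·9) = 6√2 ℏ.

|L_tot|_max = 6√2 ℏ ≈ 8.485ℏ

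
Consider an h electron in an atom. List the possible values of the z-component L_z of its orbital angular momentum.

H corresponds to l = 5.
L_z = m_l ℏ with m_l ranging from −l to +l in integer steps.
For l = 5: m_l ∈ {-5, -4, -3, -2, -1, 0, 1, 2, 3, 4, 5}.

L_z ∈ {−5ℏ, −4ℏ, −3ℏ, −2ℏ, −ℏ, 0, ℏ, 2ℏ, 3ℏ, 4ℏ, 5ℏ}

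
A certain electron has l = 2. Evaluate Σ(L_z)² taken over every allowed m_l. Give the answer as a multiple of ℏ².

Σ(L_z)² = 10 ℏ²

m_l ∈ {-2, -1, 0, 1, 2}.
Summing m² from −2 to 2: Σ m_l² = 10.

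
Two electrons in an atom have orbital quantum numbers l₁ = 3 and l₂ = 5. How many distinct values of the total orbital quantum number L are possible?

7

Angular momentum addition gives L = |l₁ − l₂|, …, l₁ + l₂.
Allowed values: L = 2, 3, 4, 5, 6, 7, 8.
That is 7 values.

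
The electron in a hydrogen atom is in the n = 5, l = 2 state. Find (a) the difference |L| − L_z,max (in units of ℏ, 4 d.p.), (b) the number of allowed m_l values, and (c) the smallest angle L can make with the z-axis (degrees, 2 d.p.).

|L| − L_z,max = (√6 − 2)ℏ ≈ 0.4495ℏ.
There are 2l+1 = 5 values of m_l.
cos θ_min = 2/√6, so θ_min ≈ 35.26°.

|L|−L_z,max ≈ 0.4495ℏ; 5 values; θ_min ≈ 35.26°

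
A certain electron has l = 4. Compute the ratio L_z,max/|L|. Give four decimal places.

L_z,max/|L| = 0.8944

|L| = 2√5 ℏ ≈ 4.4721ℏ, while L_z,max = lℏ = 4ℏ.
L_z,max/|L| = 4/√20 = 0.8944.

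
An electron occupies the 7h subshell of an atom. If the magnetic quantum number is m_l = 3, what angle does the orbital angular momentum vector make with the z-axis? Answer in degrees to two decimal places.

The 7h subshell has l = 5.
|L|² = l(l+1)ℏ² = 30ℏ², so |L| = √30 ℏ.
L_z = m_l ℏ = 3ℏ.
cos θ = L_z/|L| = 3/√30, so θ ≈ 56.79°.

θ ≈ 56.79°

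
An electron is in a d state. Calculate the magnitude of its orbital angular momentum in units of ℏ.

A d state has l = 2.
|L| = ℏ√(l(l+1)) = ℏ√(2·3) = √6 ℏ

|L| = √6 ℏ ≈ 2.449ℏ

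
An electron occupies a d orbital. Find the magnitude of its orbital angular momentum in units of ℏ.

For a d orbital, l = 2.
|L| = ℏ√(l(l+1)) = ℏ√(2·3) = √6 ℏ

|L| = √6 ℏ ≈ 2.449ℏ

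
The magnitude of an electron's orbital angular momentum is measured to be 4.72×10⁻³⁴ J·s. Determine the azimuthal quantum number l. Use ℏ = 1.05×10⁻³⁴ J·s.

l = 4

Dividing by ℏ: |L|/ℏ ≈ 4.495.
l(l+1) ≈ 4.495² ≈ 20.21, so l = 4.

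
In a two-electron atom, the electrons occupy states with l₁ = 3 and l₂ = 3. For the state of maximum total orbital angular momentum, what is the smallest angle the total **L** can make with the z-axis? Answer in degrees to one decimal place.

L runs from |3 − 3| = 0 to 3 + 3 = 6.
So L can be 0, 1, 2, 3, 4, 5, 6.
The maximum is L = 6, with |L_tot| = ℏ√(6·7) = √42 ℏ.
The minimum angle with z is arccos(6/√42) ≈ 22.2°.

θ_min ≈ 22.2°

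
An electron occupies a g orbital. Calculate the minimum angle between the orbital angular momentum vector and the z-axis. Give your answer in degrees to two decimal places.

θ_min ≈ 26.57°

A g state has l = 4.
|L| = ℏ√(l(l+1)) = 2√5 ℏ.
The smallest angle corresponds to the largest L_z, i.e. m_l = l = 4, giving L_z = 4ℏ.
cos θ_min = 4/√20, so θ_min ≈ 26.57°.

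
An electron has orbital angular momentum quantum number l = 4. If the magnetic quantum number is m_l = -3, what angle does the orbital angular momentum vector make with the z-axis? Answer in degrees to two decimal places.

|L| = ℏ√(l(l+1)) = 2√5 ℏ.
L_z = m_l ℏ = −3ℏ.
cos θ = L_z/|L| = -3/√20, so θ ≈ 132.13°.

θ ≈ 132.13°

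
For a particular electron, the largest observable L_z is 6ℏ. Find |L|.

Since max m_l = l, l = 6.
|L| = ℏ√(l(l+1)) = √42 ℏ.

|L| = √42 ℏ ≈ 6.481ℏ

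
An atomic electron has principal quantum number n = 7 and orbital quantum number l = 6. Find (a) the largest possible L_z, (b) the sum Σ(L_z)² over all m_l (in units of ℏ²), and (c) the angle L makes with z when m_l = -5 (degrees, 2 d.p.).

L_z,max = lℏ = 6ℏ.
Σ m_l² = 182, so Σ(L_z)² = 182 ℏ².
For m_l = -5: cos θ = -5/√42, θ ≈ 140.49°.

L_z,max = 6ℏ; Σ(L_z)² = 182 ℏ²; θ(m_l=-5) ≈ 140.49°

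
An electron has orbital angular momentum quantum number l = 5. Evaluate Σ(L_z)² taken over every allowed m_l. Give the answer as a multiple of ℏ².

m_l runs from −5 to 5, i.e. {-5, -4, -3, -2, -1, 0, 1, 2, 3, 4, 5}.
Σ m_l² = l(l+1)(2l+1)/3 = 5·6·11/3 = 110.

Σ(L_z)² = 110 ℏ²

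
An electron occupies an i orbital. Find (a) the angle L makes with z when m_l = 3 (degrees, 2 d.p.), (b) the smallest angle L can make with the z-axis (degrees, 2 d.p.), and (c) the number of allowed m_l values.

An i state has l = 6.
For m_l = 3: cos θ = 3/√42, θ ≈ 62.42°.
cos θ_min = 6/√42, so θ_min ≈ 22.21°.
There are 2l+1 = 13 values of m_l.

θ(m_l=3) ≈ 62.42°; θ_min ≈ 22.21°; 13 values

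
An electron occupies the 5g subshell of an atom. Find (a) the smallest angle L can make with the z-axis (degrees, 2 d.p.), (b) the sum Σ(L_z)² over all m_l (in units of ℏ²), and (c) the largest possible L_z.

5g means n = 5, l = 4.
cos θ_min = 4/√20, so θ_min ≈ 26.57°.
Σ m_l² = 60, so Σ(L_z)² = 60 ℏ².
L_z,max = lℏ = 4ℏ.

θ_min ≈ 26.57°; Σ(L_z)² = 60 ℏ²; L_z,max = 4ℏ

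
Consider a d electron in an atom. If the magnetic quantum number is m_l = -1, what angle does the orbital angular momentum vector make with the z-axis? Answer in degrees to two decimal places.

For a d orbital, l = 2.
|L| = √(l(l+1)) ℏ = √6 ℏ.
L_z = m_l ℏ = −1ℏ.
cos θ = L_z/|L| = -1/√6, so θ ≈ 114.09°.

θ ≈ 114.09°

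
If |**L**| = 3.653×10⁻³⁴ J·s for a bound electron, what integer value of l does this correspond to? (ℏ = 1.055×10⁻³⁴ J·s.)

Dividing by ℏ: |L|/ℏ ≈ 3.463.
l(l+1) ≈ 3.463² ≈ 11.99, so l = 3.

l = 3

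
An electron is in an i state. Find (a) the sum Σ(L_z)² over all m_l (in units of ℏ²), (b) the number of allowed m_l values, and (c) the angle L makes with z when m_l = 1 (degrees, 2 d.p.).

For an i orbital, l = 6.
Σ m_l² = 182, so Σ(L_z)² = 182 ℏ².
There are 2l+1 = 13 values of m_l.
For m_l = 1: cos θ = 1/√42, θ ≈ 81.12°.

Σ(L_z)² = 182 ℏ²; 13 values; θ(m_l=1) ≈ 81.12°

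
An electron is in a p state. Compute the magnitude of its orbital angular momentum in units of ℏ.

|L| = √2 ℏ ≈ 1.414ℏ

P corresponds to l = 1.
|L| = ℏ√(l(l+1)) = ℏ√(1·2) = √2 ℏ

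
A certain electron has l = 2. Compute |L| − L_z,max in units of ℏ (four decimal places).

|L| = √6 ℏ ≈ 2.4495ℏ, while L_z,max = lℏ = 2ℏ.
The difference is (√6 − 2)ℏ ≈ 0.4495ℏ.

|L| − L_z,max ≈ 0.4495ℏ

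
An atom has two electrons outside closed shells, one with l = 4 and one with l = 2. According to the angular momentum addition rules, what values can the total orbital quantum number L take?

Angular momentum addition gives L = |l₁ − l₂|, …, l₁ + l₂.
Allowed values: L = 2, 3, 4, 5, 6.

L = 2, 3, 4, 5, 6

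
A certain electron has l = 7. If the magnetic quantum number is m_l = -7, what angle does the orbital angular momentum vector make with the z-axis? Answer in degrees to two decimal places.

|L| = ℏ√(l(l+1)) = 2√14 ℏ.
L_z = m_l ℏ = −7ℏ.
cos θ = L_z/|L| = -7/√56, so θ ≈ 159.30°.

θ ≈ 159.30°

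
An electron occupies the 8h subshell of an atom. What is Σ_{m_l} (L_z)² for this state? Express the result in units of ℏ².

The 8h subshell has l = 5.
m_l runs from −5 to 5, i.e. {-5, -4, -3, -2, -1, 0, 1, 2, 3, 4, 5}.
Summing m² from −5 to 5: Σ m_l² = 110.

Σ(L_z)² = 110 ℏ²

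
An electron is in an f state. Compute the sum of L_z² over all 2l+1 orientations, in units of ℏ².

The letter f corresponds to l = 3.
The allowed m_l values are -3, -2, -1, 0, 1, 2, 3.
Summing m² from −3 to 3: Σ m_l² = 28.

Σ(L_z)² = 28 ℏ²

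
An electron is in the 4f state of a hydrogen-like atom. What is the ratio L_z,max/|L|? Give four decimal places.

L_z,max/|L| = 0.8660

The 4f subshell has l = 3.
|L| = 2√3 ℏ ≈ 3.4641ℏ, while L_z,max = lℏ = 3ℏ.
L_z,max/|L| = 3/√12 = 0.8660.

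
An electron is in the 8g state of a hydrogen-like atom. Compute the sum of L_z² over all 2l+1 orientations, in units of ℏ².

The 8g subshell has l = 4.
The allowed m_l values are -4, -3, -2, -1, 0, 1, 2, 3, 4.
Σ m_l² = l(l+1)(2l+1)/3 = 4·5·9/3 = 60.

Σ(L_z)² = 60 ℏ²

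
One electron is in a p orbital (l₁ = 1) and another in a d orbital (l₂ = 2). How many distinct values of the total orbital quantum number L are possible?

3

The total orbital quantum number L ranges from |l₁ − l₂| to l₁ + l₂ in integer steps.
So L can be 1, 2, 3.
That is 3 values.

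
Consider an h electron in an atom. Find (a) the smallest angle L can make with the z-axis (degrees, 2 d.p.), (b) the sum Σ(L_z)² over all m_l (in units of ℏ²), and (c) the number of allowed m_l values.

θ_min ≈ 24.09°; Σ(L_z)² = 110 ℏ²; 11 values

The letter h corresponds to l = 5.
cos θ_min = 5/√30, so θ_min ≈ 24.09°.
Σ m_l² = 110, so Σ(L_z)² = 110 ℏ².
There are 2l+1 = 11 values of m_l.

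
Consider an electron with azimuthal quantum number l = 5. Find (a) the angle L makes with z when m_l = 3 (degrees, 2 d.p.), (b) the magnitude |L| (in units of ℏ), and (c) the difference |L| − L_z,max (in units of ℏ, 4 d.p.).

For m_l = 3: cos θ = 3/√30, θ ≈ 56.79°.
|L| = ℏ√(5·6) = √30 ℏ ≈ 5.477ℏ.
|L| − L_z,max = (√30 − 5)ℏ ≈ 0.4772ℏ.

θ(m_l=3) ≈ 56.79°; |L| = √30 ℏ ≈ 5.477ℏ; |L|−L_z,max ≈ 0.4772ℏ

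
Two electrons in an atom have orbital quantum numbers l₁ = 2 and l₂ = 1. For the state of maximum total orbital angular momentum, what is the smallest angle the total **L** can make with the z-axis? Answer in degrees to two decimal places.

L runs from |2 − 1| = 1 to 2 + 1 = 3.
L ∈ {1, 2, 3}.
The maximum is L = 3, with |L_tot| = ℏ√(3·4) = 2√3 ℏ.
The minimum angle with z is arccos(3/√12) ≈ 30.00°.

θ_min ≈ 30.00°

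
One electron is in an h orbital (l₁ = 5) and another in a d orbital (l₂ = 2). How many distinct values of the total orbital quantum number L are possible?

The total orbital quantum number L ranges from |l₁ − l₂| to l₁ + l₂ in integer steps.
L ∈ {3, 4, 5, 6, 7}.
That is 5 values.

5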